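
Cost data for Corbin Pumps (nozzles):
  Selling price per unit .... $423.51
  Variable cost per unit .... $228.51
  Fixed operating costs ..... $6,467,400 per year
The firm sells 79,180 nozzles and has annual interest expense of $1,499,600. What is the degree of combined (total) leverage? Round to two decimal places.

Contribution at this volume is 79,180 × $195.00 = $15,440,100.00.
Operating income = contribution − fixed costs = $15,440,100.00 − $6,467,400 = $8,972,700.00. Interest = $1,499,600.00, so EBIT − I = $7,473,100.00.
DCL = contribution ÷ (EBIT − I) = $15,440,100.00 ÷ $7,473,100.00 = 2.0661.

2.07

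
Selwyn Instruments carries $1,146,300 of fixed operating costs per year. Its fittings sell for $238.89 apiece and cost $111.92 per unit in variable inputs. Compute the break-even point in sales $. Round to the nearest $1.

Contribution margin per unit = $238.89 − $111.92 = $126.97, a CM ratio of $126.97 ÷ $238.89 = 0.5315.
Break-even sales = FC ÷ CM ratio = $1,146,300 × $238.89 / $126.97 = $2,156,727.

$2,156,727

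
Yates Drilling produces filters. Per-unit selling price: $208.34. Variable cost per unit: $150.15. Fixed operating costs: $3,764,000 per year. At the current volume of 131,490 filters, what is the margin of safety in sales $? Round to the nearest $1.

Unit CM = price − variable cost = $208.34 − $150.15 = $58.19. Break-even units = $3,764,000 ÷ $58.19 = 64,684.65; break-even revenue = 64,684.65 × $208.34 = $13,476,400.76.
Actual sales revenue = 131,490 × $208.34 = $27,394,626.60.
Margin of safety = $27,394,626.60 − $13,476,400.76 = $13,918,226.

$13,918,226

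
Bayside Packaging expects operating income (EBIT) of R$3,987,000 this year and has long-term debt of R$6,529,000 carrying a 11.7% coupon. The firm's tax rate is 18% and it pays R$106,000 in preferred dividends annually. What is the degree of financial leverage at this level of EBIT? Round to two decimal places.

1.29

Annual interest charges come to R$763,893.00.
Preferred dividends grossed up pre-tax: R$106,000 / (1 − 0.18) = R$129,268.29.
DFL = EBIT ÷ [EBIT − I − D_p/(1−t)] = R$3,987,000 ÷ [R$3,987,000 − R$763,893.00 − R$129,268.29] = R$3,987,000 ÷ R$3,093,838.71 = 1.2887.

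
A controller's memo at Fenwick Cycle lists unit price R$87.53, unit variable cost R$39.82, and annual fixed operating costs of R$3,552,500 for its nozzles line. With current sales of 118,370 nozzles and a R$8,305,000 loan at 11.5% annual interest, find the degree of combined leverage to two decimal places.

4.95

Total contribution margin = 118,370 × R$47.71 = R$5,647,432.70.
EBIT = R$5,647,432.70 − R$3,552,500 = R$2,094,932.70. Interest = R$955,075.00.
DOL = R$5,647,432.70 ÷ R$2,094,932.70 = 2.6958; DFL = R$2,094,932.70 ÷ R$1,139,857.70 = 1.8379.
Combined leverage = 2.6958 × 1.8379 = 4.9546.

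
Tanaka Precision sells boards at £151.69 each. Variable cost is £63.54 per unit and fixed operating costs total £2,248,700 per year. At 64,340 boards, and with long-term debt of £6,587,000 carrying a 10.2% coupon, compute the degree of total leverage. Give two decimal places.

2.06

Total contribution margin = 64,340 × £88.15 = £5,671,571.00.
Subtracting fixed costs: EBIT = £5,671,571.00 − £2,248,700 = £3,422,871.00. Interest = £671,874.00, so EBIT − I = £2,750,997.00.
DCL = contribution ÷ (EBIT − I) = £5,671,571.00 ÷ £2,750,997.00 = 2.0616.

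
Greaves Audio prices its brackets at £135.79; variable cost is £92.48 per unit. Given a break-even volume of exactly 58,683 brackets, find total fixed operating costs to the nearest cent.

£2,541,560.73

Unit CM = price − variable cost = £135.79 − £92.48 = £43.31.
Fixed costs = break-even units × CM = 58,683 × £43.31 = £2,541,560.73.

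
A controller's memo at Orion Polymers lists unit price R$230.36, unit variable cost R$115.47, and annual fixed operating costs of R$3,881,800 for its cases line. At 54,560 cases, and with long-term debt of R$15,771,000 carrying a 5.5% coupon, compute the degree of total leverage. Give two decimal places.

4.13

Contribution at this volume is 54,560 × R$114.89 = R$6,268,398.40.
EBIT = R$6,268,398.40 − R$3,881,800 = R$2,386,598.40. Interest = R$867,405.00.
DOL = R$6,268,398.40 ÷ R$2,386,598.40 = 2.6265; DFL = R$2,386,598.40 ÷ R$1,519,193.40 = 1.5710.
Combined leverage = 2.6265 × 1.5710 = 4.1262.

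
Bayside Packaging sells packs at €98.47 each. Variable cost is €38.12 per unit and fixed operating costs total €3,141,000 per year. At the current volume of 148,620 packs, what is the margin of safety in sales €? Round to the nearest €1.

Each unit contributes €98.47 − €38.12 = €60.35. Break-even units = €3,141,000 ÷ €60.35 = 52,046.40; break-even revenue = 52,046.40 × €98.47 = €5,125,008.62.
Actual sales revenue = 148,620 × €98.47 = €14,634,611.40.
Margin of safety = €14,634,611.40 − €5,125,008.62 = €9,509,603.

€9,509,603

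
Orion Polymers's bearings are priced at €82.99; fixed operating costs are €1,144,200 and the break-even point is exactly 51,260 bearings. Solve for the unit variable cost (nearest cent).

Contribution per unit must be FC / Q = €1,144,200 / 51,260 = €22.3215.
Variable cost per unit = €82.99 − €22.3215 = €60.67.

€60.67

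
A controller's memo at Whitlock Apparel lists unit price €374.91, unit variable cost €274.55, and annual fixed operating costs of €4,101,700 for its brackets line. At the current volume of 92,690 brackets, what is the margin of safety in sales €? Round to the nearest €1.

Contribution margin per unit = €374.91 − €274.55 = €100.36. Break-even units = €4,101,700 ÷ €100.36 = 40,869.87; break-even revenue = 40,869.87 × €374.91 = €15,322,522.39.
Current sales = 92,690 × €374.91 = €34,750,407.90.
Margin of safety = €34,750,407.90 − €15,322,522.39 = €19,427,886.

€19,427,886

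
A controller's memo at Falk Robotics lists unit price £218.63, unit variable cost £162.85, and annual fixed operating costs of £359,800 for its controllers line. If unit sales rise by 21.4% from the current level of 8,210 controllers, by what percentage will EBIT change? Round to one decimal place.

+99.8%

Contribution at this volume is 8,210 × £55.78 = £457,953.80.
Operating income = contribution − fixed costs = £457,953.80 − £359,800 = £98,153.80.
So DOL = total CM / EBIT = £457,953.80 / £98,153.80 = 4.6657.
%ΔEBIT = DOL × %ΔSales = 4.6657 × +21.4% = +99.8%.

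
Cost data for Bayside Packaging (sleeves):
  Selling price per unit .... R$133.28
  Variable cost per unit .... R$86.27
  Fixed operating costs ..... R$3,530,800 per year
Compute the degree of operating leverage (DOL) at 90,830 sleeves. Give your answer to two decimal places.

5.78

Total contribution margin = 90,830 × R$47.01 = R$4,269,918.30.
EBIT = R$4,269,918.30 − R$3,530,800 = R$739,118.30.
So DOL = total CM / EBIT = R$4,269,918.30 / R$739,118.30 = 5.7770.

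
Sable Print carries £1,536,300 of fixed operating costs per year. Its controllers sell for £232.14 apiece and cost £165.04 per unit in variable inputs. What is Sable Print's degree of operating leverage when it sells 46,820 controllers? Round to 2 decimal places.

1.96

At 46,820 units, contribution = 46,820 × £67.10 = £3,141,622.00.
EBIT = £3,141,622.00 − £1,536,300 = £1,605,322.00.
DOL = contribution ÷ EBIT = £3,141,622.00 ÷ £1,605,322.00 = 1.9570.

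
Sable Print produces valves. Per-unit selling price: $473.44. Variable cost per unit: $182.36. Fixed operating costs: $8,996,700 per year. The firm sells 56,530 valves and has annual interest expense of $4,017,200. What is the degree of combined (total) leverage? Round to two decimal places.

4.78

Total contribution margin = 56,530 × $291.08 = $16,454,752.40.
Subtracting fixed costs: EBIT = $16,454,752.40 − $8,996,700 = $7,458,052.40. Interest = $4,017,200.00.
DOL = $16,454,752.40 ÷ $7,458,052.40 = 2.2063; DFL = $7,458,052.40 ÷ $3,440,852.40 = 2.1675.
DCL = DOL × DFL = 2.2063 × 2.1675 = 4.7822.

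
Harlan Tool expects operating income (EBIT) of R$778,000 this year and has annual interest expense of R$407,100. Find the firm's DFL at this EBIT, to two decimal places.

Annual interest charges come to R$407,100.00.
DFL = EBIT ÷ (EBIT − I) = R$778,000 ÷ (R$778,000 − R$407,100.00) = R$778,000 ÷ R$370,900.00 = 2.0976.

2.10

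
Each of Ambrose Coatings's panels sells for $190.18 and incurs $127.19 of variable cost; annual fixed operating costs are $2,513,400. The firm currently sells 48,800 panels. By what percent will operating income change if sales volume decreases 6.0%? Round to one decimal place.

Total contribution margin = 48,800 × $62.99 = $3,073,912.00.
Operating income = contribution − fixed costs = $3,073,912.00 − $2,513,400 = $560,512.00.
Degree of operating leverage = $3,073,912.00 / $560,512.00 = 5.4841.
So EBIT moves 5.4841 × (-6.0%) = -32.9%.

-32.9%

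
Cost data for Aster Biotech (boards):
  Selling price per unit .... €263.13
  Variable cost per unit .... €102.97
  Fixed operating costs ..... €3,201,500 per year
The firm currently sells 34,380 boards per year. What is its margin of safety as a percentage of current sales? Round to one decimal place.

Each unit contributes €263.13 − €102.97 = €160.16. Break-even units = €3,201,500 ÷ €160.16 = 19,989.39; break-even revenue = 19,989.39 × €263.13 = €5,259,807.04.
Actual sales revenue = 34,380 × €263.13 = €9,046,409.40.
Margin of safety = (€9,046,409.40 − €5,259,807.04) ÷ €9,046,409.40 = 41.9%.

41.9%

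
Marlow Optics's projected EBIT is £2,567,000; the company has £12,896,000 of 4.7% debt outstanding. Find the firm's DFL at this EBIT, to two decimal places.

1.31

Interest = £606,112.00.
DFL = EBIT ÷ (EBIT − I) = £2,567,000 ÷ (£2,567,000 − £606,112.00) = £2,567,000 ÷ £1,960,888.00 = 1.3091.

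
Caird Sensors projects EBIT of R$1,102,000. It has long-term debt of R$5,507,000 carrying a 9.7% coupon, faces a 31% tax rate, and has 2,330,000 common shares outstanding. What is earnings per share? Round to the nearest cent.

Interest = R$534,179.00, so EBT = R$1,102,000 − R$534,179.00 = R$567,821.00.
Net income = R$567,821.00 × (1 − 0.31) = R$391,796.49.
EPS = R$391,796.49 ÷ 2,330,000 = R$0.17.

R$0.17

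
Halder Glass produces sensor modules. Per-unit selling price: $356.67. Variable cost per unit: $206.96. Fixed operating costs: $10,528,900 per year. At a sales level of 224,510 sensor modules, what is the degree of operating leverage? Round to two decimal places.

At 224,510 units, contribution = 224,510 × $149.71 = $33,611,392.10.
Operating income = contribution − fixed costs = $33,611,392.10 − $10,528,900 = $23,082,492.10.
So DOL = total CM / EBIT = $33,611,392.10 / $23,082,492.10 = 1.4561.

1.46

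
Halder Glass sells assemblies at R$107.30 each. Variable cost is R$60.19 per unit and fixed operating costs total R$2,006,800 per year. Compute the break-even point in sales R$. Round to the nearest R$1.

Contribution margin per unit = R$107.30 − R$60.19 = R$47.11, a CM ratio of R$47.11 ÷ R$107.30 = 0.4390.
Break-even sales = FC ÷ CM ratio = R$2,006,800 × R$107.30 / R$47.11 = R$4,570,784.

R$4,570,784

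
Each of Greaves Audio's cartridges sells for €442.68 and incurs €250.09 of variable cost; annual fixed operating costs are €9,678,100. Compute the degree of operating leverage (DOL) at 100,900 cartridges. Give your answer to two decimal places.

Contribution at this volume is 100,900 × €192.59 = €19,432,331.00.
Operating income = contribution − fixed costs = €19,432,331.00 − €9,678,100 = €9,754,231.00.
So DOL = total CM / EBIT = €19,432,331.00 / €9,754,231.00 = 1.9922.

1.99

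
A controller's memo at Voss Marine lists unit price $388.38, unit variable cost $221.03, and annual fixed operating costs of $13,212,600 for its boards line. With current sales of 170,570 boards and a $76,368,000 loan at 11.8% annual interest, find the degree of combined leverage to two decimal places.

4.52

Total contribution margin = 170,570 × $167.35 = $28,544,889.50.
EBIT = $28,544,889.50 − $13,212,600 = $15,332,289.50. Interest = $9,011,424.00, so EBIT − I = $6,320,865.50.
DCL = contribution ÷ (EBIT − I) = $28,544,889.50 ÷ $6,320,865.50 = 4.5160.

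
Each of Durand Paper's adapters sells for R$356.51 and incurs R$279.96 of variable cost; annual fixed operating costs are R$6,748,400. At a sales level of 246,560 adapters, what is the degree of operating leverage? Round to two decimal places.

Contribution at this volume is 246,560 × R$76.55 = R$18,874,168.00.
Operating income = contribution − fixed costs = R$18,874,168.00 − R$6,748,400 = R$12,125,768.00.
DOL = contribution ÷ EBIT = R$18,874,168.00 ÷ R$12,125,768.00 = 1.5565.

1.56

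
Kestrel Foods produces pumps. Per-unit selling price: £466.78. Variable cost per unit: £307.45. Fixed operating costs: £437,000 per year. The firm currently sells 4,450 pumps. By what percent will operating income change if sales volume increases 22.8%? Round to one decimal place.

+59.4%

At 4,450 units, contribution = 4,450 × £159.33 = £709,018.50.
EBIT = £709,018.50 − £437,000 = £272,018.50.
So DOL = total CM / EBIT = £709,018.50 / £272,018.50 = 2.6065.
%ΔEBIT = DOL × %ΔSales = 2.6065 × +22.8% = +59.4%.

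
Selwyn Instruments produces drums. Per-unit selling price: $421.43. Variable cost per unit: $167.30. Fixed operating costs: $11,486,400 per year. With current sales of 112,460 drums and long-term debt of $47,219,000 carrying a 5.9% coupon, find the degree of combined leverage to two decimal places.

Contribution at this volume is 112,460 × $254.13 = $28,579,459.80.
Subtracting fixed costs: EBIT = $28,579,459.80 − $11,486,400 = $17,093,059.80. Interest = $2,785,921.00, so EBIT − I = $14,307,138.80.
DCL = contribution ÷ (EBIT − I) = $28,579,459.80 ÷ $14,307,138.80 = 1.9976.

2.00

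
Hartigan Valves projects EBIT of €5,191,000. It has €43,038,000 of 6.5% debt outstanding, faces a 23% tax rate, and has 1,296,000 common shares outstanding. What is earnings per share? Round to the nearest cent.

€1.42

Interest = €2,797,470.00, so EBT = €5,191,000 − €2,797,470.00 = €2,393,530.00.
Net income = €2,393,530.00 × (1 − 0.23) = €1,843,018.10.
EPS = €1,843,018.10 ÷ 1,296,000 = €1.42.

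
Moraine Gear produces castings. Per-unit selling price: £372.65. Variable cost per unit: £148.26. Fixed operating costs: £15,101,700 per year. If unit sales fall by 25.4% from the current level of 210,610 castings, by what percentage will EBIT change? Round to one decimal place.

-37.3%

At 210,610 units, contribution = 210,610 × £224.39 = £47,258,777.90.
Subtracting fixed costs: EBIT = £47,258,777.90 − £15,101,700 = £32,157,077.90.
Degree of operating leverage = £47,258,777.90 / £32,157,077.90 = 1.4696.
%ΔEBIT = DOL × %ΔSales = 1.4696 × -25.4% = -37.3%.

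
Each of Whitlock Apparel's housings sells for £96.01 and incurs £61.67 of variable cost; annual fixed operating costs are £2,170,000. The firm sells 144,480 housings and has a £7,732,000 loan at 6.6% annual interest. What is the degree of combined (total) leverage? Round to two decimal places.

Total contribution margin = 144,480 × £34.34 = £4,961,443.20.
Subtracting fixed costs: EBIT = £4,961,443.20 − £2,170,000 = £2,791,443.20. Interest = £510,312.00, so EBIT − I = £2,281,131.20.
Degree of total leverage = total CM / (EBIT − interest) = £4,961,443.20 / £2,281,131.20 = 2.1750.

2.17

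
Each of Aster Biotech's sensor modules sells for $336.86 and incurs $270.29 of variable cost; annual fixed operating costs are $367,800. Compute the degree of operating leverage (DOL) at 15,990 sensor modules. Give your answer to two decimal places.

Total contribution margin = 15,990 × $66.57 = $1,064,454.30.
Operating income = contribution − fixed costs = $1,064,454.30 − $367,800 = $696,654.30.
Degree of operating leverage = $1,064,454.30 / $696,654.30 = 1.5280.

1.53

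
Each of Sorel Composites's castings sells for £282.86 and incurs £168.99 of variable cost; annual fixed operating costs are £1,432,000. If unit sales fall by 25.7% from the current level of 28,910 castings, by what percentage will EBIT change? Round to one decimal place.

-45.5%

At 28,910 units, contribution = 28,910 × £113.87 = £3,291,981.70.
Operating income = contribution − fixed costs = £3,291,981.70 − £1,432,000 = £1,859,981.70.
DOL = contribution ÷ EBIT = £3,291,981.70 ÷ £1,859,981.70 = 1.7699.
Operating income changes by 1.7699 × -25.7% = -45.5%.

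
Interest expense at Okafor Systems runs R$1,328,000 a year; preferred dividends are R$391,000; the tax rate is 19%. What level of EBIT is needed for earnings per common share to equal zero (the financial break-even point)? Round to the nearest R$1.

R$1,810,716

Grossing the preferred dividend up to pre-tax terms: R$391,000 / (1 − 0.19) = R$482,716.05.
Financial break-even EBIT = interest + D_p ÷ (1 − t) = R$1,328,000 + R$482,716.05 = R$1,810,716.05.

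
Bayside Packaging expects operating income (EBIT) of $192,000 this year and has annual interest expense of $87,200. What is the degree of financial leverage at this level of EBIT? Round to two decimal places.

1.83

Interest = $87,200.00.
DFL = EBIT ÷ (EBIT − I) = $192,000 ÷ ($192,000 − $87,200.00) = $192,000 ÷ $104,800.00 = 1.8321.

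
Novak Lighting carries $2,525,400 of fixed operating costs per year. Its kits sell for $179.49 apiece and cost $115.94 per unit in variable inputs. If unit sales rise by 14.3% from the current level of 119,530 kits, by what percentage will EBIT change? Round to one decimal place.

+21.4%

Total contribution margin = 119,530 × $63.55 = $7,596,131.50.
EBIT = $7,596,131.50 − $2,525,400 = $5,070,731.50.
So DOL = total CM / EBIT = $7,596,131.50 / $5,070,731.50 = 1.4980.
Operating income changes by 1.4980 × +14.3% = +21.4%.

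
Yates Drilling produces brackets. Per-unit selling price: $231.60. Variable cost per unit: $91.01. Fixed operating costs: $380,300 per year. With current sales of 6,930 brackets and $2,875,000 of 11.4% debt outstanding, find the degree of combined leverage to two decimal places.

Contribution at this volume is 6,930 × $140.59 = $974,288.70.
EBIT = $974,288.70 − $380,300 = $593,988.70. Interest = $327,750.00, so EBIT − I = $266,238.70.
DCL = contribution ÷ (EBIT − I) = $974,288.70 ÷ $266,238.70 = 3.6595.

3.66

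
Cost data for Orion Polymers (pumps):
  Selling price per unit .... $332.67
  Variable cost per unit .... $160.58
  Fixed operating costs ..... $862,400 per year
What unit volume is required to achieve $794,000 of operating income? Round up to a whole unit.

9,626 pumps

Each unit contributes $332.67 − $160.58 = $172.09.
Required volume = (fixed costs + target profit) ÷ CM = ($862,400 + $794,000) ÷ $172.09 = 9,625.20, so 9,626 pumps.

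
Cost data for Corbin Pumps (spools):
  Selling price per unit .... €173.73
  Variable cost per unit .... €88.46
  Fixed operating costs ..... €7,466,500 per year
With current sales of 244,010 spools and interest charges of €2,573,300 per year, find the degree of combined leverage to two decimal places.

Contribution at this volume is 244,010 × €85.27 = €20,806,732.70.
EBIT = €20,806,732.70 − €7,466,500 = €13,340,232.70. Interest = €2,573,300.00.
DOL = €20,806,732.70 ÷ €13,340,232.70 = 1.5597; DFL = €13,340,232.70 ÷ €10,766,932.70 = 1.2390.
DCL = DOL × DFL = 1.5597 × 1.2390 = 1.9325.

1.93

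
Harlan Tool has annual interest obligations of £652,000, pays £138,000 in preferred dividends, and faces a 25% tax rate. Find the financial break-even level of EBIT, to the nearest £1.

Grossing the preferred dividend up to pre-tax terms: £138,000 / (1 − 0.25) = £184,000.00.
Financial break-even EBIT = interest + D_p ÷ (1 − t) = £652,000 + £184,000.00 = £836,000.00.

£836,000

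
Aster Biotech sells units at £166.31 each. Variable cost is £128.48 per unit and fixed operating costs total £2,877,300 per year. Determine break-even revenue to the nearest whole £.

Contribution margin per unit = £166.31 − £128.48 = £37.83, a CM ratio of £37.83 ÷ £166.31 = 0.2275.
Break-even sales = FC ÷ CM ratio = £2,877,300 × £166.31 / £37.83 = £12,649,320.

£12,649,320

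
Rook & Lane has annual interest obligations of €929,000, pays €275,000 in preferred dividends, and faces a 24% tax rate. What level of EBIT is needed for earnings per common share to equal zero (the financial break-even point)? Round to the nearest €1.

Grossing the preferred dividend up to pre-tax terms: €275,000 / (1 − 0.24) = €361,842.11.
EPS = 0 when EBIT covers interest plus the pre-tax preferred burden: €929,000 + €361,842.11 = €1,290,842.11.

€1,290,842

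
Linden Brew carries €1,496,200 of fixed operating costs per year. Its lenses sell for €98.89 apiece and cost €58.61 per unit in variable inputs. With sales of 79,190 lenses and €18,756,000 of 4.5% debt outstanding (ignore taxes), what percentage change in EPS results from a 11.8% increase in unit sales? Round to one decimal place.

+44.3%

Total contribution margin = 79,190 × €40.28 = €3,189,773.20.
EBIT = €3,189,773.20 − €1,496,200 = €1,693,573.20.
Interest = €844,020.00, so EBIT − I = €849,553.20.
Degree of combined leverage = contribution ÷ (EBIT − I) = €3,189,773.20 ÷ €849,553.20 = 3.7546.
EPS therefore changes by 3.7546 × (+11.8%) = +44.3%.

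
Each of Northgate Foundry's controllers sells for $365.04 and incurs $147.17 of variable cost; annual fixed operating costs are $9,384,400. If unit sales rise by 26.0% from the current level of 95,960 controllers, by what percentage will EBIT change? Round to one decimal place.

Contribution at this volume is 95,960 × $217.87 = $20,906,805.20.
EBIT = $20,906,805.20 − $9,384,400 = $11,522,405.20.
Degree of operating leverage = $20,906,805.20 / $11,522,405.20 = 1.8144.
So EBIT moves 1.8144 × (+26.0%) = +47.2%.

+47.2%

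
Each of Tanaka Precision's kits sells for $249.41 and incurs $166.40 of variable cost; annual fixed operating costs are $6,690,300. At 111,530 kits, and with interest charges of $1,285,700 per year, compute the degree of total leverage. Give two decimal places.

7.22

Contribution at this volume is 111,530 × $83.01 = $9,258,105.30.
EBIT = $9,258,105.30 − $6,690,300 = $2,567,805.30. Interest = $1,285,700.00.
DOL = $9,258,105.30 ÷ $2,567,805.30 = 3.6055; DFL = $2,567,805.30 ÷ $1,282,105.30 = 2.0028.
DCL = DOL × DFL = 3.6055 × 2.0028 = 7.2211.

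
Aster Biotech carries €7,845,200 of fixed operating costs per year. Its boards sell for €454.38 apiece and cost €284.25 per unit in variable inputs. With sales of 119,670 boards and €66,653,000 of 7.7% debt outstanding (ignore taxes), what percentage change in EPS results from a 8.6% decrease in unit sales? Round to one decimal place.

-23.7%

At 119,670 units, contribution = 119,670 × €170.13 = €20,359,457.10.
Subtracting fixed costs: EBIT = €20,359,457.10 − €7,845,200 = €12,514,257.10.
Interest = €5,132,281.00, so EBIT − I = €7,381,976.10.
DCL = total CM / (EBIT − I) = €20,359,457.10 / €7,381,976.10 = 2.7580.
%ΔEPS = DCL × %ΔSales = 2.7580 × -8.6% = -23.7%.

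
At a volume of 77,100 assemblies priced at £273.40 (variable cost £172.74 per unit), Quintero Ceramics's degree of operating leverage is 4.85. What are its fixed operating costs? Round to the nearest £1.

£6,160,703

Total contribution margin = 77,100 × £100.66 = £7,760,886.00.
Since DOL = CM ÷ EBIT, EBIT = £7,760,886.00 ÷ 4.85 = £1,600,182.68.
Fixed costs = CM − EBIT = £7,760,886.00 − £1,600,182.68 = £6,160,703.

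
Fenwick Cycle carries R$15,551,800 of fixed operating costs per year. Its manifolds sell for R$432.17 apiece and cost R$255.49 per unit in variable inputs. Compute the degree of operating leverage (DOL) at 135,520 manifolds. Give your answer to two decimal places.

2.85

Total contribution margin = 135,520 × R$176.68 = R$23,943,673.60.
Subtracting fixed costs: EBIT = R$23,943,673.60 − R$15,551,800 = R$8,391,873.60.
Degree of operating leverage = R$23,943,673.60 / R$8,391,873.60 = 2.8532.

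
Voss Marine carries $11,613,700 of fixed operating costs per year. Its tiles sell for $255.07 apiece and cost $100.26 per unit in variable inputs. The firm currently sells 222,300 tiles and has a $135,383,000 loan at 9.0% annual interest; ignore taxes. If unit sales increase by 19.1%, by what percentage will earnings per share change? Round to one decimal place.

+61.9%

Total contribution margin = 222,300 × $154.81 = $34,414,263.00.
EBIT = $34,414,263.00 − $11,613,700 = $22,800,563.00.
After interest of $12,184,470.00, pre-tax earnings = $10,616,093.00.
DCL = total CM / (EBIT − I) = $34,414,263.00 / $10,616,093.00 = 3.2417.
%ΔEPS = DCL × %ΔSales = 3.2417 × +19.1% = +61.9%.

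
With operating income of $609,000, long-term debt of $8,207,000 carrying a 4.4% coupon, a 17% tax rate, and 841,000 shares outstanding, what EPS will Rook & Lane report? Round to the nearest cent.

$0.24

Pre-tax income = $609,000 − $361,108.00 = $247,892.00.
Net income = $247,892.00 × (1 − 0.17) = $205,750.36.
Per share: $205,750.36 / 841,000 shares = $0.24.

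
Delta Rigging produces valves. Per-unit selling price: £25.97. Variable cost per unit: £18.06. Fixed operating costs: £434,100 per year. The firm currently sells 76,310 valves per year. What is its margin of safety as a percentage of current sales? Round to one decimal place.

28.1%

Contribution margin per unit = £25.97 − £18.06 = £7.91. Break-even units = £434,100 ÷ £7.91 = 54,879.90; break-even revenue = 54,879.90 × £25.97 = £1,425,230.97.
Current sales = 76,310 × £25.97 = £1,981,770.70.
Margin of safety = (£1,981,770.70 − £1,425,230.97) ÷ £1,981,770.70 = 28.1%.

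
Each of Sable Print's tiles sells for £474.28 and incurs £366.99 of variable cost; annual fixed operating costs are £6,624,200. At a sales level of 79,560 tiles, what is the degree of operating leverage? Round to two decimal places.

4.46

Total contribution margin = 79,560 × £107.29 = £8,535,992.40.
EBIT = £8,535,992.40 − £6,624,200 = £1,911,792.40.
Degree of operating leverage = £8,535,992.40 / £1,911,792.40 = 4.4649.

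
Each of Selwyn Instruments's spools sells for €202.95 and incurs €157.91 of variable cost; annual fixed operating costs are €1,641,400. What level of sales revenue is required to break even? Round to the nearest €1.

Contribution margin per unit = €202.95 − €157.91 = €45.04, a CM ratio of €45.04 ÷ €202.95 = 0.2219.
Break-even revenue = fixed costs × price ÷ CM = €1,641,400 × €202.95 ÷ €45.04 = €7,396,140.

€7,396,140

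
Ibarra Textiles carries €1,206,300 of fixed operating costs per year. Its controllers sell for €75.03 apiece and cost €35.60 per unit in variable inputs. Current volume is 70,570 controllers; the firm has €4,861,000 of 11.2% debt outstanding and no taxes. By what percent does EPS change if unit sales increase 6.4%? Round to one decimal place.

At 70,570 units, contribution = 70,570 × €39.43 = €2,782,575.10.
Subtracting fixed costs: EBIT = €2,782,575.10 − €1,206,300 = €1,576,275.10.
After interest of €544,432.00, pre-tax earnings = €1,031,843.10.
DCL = total CM / (EBIT − I) = €2,782,575.10 / €1,031,843.10 = 2.6967.
%ΔEPS = DCL × %ΔSales = 2.6967 × +6.4% = +17.3%.

+17.3%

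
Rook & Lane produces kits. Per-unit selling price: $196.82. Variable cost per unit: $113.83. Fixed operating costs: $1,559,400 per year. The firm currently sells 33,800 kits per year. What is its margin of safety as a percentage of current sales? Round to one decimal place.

Contribution margin per unit = $196.82 − $113.83 = $82.99. Break-even units = $1,559,400 ÷ $82.99 = 18,790.22; break-even revenue = 18,790.22 × $196.82 = $3,698,290.25.
Actual sales revenue = 33,800 × $196.82 = $6,652,516.00.
Margin of safety = ($6,652,516.00 − $3,698,290.25) ÷ $6,652,516.00 = 44.4%.

44.4%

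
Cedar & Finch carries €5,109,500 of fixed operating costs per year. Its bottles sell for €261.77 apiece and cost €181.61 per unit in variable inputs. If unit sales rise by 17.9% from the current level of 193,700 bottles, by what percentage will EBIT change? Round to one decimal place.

At 193,700 units, contribution = 193,700 × €80.16 = €15,526,992.00.
Operating income = contribution − fixed costs = €15,526,992.00 − €5,109,500 = €10,417,492.00.
DOL = contribution ÷ EBIT = €15,526,992.00 ÷ €10,417,492.00 = 1.4905.
So EBIT moves 1.4905 × (+17.9%) = +26.7%.

+26.7%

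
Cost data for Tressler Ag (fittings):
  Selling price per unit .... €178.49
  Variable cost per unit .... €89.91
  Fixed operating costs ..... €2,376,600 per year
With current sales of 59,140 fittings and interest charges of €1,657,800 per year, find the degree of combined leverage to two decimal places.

Contribution at this volume is 59,140 × €88.58 = €5,238,621.20.
Operating income = contribution − fixed costs = €5,238,621.20 − €2,376,600 = €2,862,021.20. Interest = €1,657,800.00, so EBIT − I = €1,204,221.20.
DCL = contribution ÷ (EBIT − I) = €5,238,621.20 ÷ €1,204,221.20 = 4.3502.

4.35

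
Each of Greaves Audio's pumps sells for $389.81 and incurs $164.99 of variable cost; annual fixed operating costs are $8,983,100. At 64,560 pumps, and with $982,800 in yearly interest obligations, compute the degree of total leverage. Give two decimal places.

3.19

Contribution at this volume is 64,560 × $224.82 = $14,514,379.20.
Operating income = contribution − fixed costs = $14,514,379.20 − $8,983,100 = $5,531,279.20. Interest = $982,800.00, so EBIT − I = $4,548,479.20.
DCL = contribution ÷ (EBIT − I) = $14,514,379.20 ÷ $4,548,479.20 = 3.1910.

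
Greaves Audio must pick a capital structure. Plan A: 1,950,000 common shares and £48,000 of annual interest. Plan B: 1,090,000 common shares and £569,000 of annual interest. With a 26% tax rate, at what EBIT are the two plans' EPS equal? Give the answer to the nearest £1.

£1,229,337

Set EPS_A = EPS_B: (EBIT − £48,000)(1 − 0.26) ÷ 1,950,000 = (EBIT − £569,000)(1 − 0.26) ÷ 1,090,000.
The (1 − t) factor cancels: (EBIT − 48,000) × 1,090,000 = (EBIT − 569,000) × 1,950,000.
EBIT × (1,950,000 − 1,090,000) = 569,000 × 1,950,000 − 48,000 × 1,090,000 = 1,057,230,000,000, so EBIT = 1,057,230,000,000 ÷ 860,000 = 1,229,337.21.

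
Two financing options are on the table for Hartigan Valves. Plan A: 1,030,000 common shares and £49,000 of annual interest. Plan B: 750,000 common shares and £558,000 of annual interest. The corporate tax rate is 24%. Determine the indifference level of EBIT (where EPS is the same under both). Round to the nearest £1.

Set EPS_A = EPS_B: (EBIT − £49,000)(1 − 0.24) ÷ 1,030,000 = (EBIT − £558,000)(1 − 0.24) ÷ 750,000.
The (1 − t) factor cancels: (EBIT − 49,000) × 750,000 = (EBIT − 558,000) × 1,030,000.
EBIT × (1,030,000 − 750,000) = 558,000 × 1,030,000 − 49,000 × 750,000 = 537,990,000,000, so EBIT = 537,990,000,000 ÷ 280,000 = 1,921,392.86.

£1,921,393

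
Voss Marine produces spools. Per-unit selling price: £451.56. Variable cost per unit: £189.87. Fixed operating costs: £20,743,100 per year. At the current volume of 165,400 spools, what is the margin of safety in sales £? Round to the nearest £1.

£38,894,703

Unit CM = price − variable cost = £451.56 − £189.87 = £261.69. Break-even units = £20,743,100 ÷ £261.69 = 79,265.93; break-even revenue = 79,265.93 × £451.56 = £35,793,321.24.
Actual sales revenue = 165,400 × £451.56 = £74,688,024.00.
Margin of safety = £74,688,024.00 − £35,793,321.24 = £38,894,703.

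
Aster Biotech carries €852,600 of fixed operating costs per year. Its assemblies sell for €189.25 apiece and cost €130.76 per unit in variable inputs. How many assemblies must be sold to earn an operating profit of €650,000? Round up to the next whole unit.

Unit CM = price − variable cost = €189.25 − €130.76 = €58.49.
Need Q such that Q × €58.49 − €852,600 = €650,000, i.e. Q = €1,502,600 / €58.49 = 25,689.86 → 25,690.

25,690 assemblies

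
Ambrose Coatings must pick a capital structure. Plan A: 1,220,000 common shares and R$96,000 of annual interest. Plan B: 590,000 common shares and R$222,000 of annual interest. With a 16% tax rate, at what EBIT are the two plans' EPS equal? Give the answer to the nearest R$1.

Set EPS_A = EPS_B: (EBIT − R$96,000)(1 − 0.16) ÷ 1,220,000 = (EBIT − R$222,000)(1 − 0.16) ÷ 590,000.
Cancelling (1 − t) and cross-multiplying: 590,000·(EBIT − 96,000) = 1,220,000·(EBIT − 222,000).
Solving, EBIT = (222,000·1,220,000 − 96,000·590,000) / (1,220,000 − 590,000) = 214,200,000,000 / 630,000 = 340,000.00.

R$340,000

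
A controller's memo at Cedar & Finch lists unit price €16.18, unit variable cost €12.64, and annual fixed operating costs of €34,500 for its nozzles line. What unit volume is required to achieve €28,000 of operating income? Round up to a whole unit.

Unit CM = price − variable cost = €16.18 − €12.64 = €3.54.
Need Q such that Q × €3.54 − €34,500 = €28,000, i.e. Q = €62,500 / €3.54 = 17,655.37 → 17,656.

17,656 nozzles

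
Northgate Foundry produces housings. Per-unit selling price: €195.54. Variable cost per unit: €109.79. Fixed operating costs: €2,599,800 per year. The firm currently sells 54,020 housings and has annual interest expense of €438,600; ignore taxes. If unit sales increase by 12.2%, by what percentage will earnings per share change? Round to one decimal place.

Contribution at this volume is 54,020 × €85.75 = €4,632,215.00.
Subtracting fixed costs: EBIT = €4,632,215.00 − €2,599,800 = €2,032,415.00.
After interest of €438,600.00, pre-tax earnings = €1,593,815.00.
Degree of combined leverage = contribution ÷ (EBIT − I) = €4,632,215.00 ÷ €1,593,815.00 = 2.9064.
EPS therefore changes by 2.9064 × (+12.2%) = +35.5%.

+35.5%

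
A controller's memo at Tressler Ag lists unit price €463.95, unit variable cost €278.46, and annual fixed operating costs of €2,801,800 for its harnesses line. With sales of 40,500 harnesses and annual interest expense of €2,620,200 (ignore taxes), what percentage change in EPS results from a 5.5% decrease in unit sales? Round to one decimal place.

-19.8%

Total contribution margin = 40,500 × €185.49 = €7,512,345.00.
Subtracting fixed costs: EBIT = €7,512,345.00 − €2,801,800 = €4,710,545.00.
After interest of €2,620,200.00, pre-tax earnings = €2,090,345.00.
DCL = total CM / (EBIT − I) = €7,512,345.00 / €2,090,345.00 = 3.5938.
%ΔEPS = DCL × %ΔSales = 3.5938 × -5.5% = -19.8%.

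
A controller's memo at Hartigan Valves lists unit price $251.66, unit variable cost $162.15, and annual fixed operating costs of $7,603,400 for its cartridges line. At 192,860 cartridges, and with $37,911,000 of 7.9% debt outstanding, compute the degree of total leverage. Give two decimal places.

Contribution at this volume is 192,860 × $89.51 = $17,262,898.60.
EBIT = $17,262,898.60 − $7,603,400 = $9,659,498.60. Interest = $2,994,969.00, so EBIT − I = $6,664,529.60.
Degree of total leverage = total CM / (EBIT − interest) = $17,262,898.60 / $6,664,529.60 = 2.5903.

2.59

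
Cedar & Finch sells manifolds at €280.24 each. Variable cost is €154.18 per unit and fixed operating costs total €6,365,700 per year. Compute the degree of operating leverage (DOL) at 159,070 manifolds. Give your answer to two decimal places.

Contribution at this volume is 159,070 × €126.06 = €20,052,364.20.
EBIT = €20,052,364.20 − €6,365,700 = €13,686,664.20.
Degree of operating leverage = €20,052,364.20 / €13,686,664.20 = 1.4651.

1.47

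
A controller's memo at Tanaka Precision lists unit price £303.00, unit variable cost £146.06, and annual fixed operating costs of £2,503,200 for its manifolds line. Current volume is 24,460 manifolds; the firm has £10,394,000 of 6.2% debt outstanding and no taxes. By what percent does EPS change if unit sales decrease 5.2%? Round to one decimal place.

Contribution at this volume is 24,460 × £156.94 = £3,838,752.40.
Operating income = contribution − fixed costs = £3,838,752.40 − £2,503,200 = £1,335,552.40.
Interest = £644,428.00, so EBIT − I = £691,124.40.
DCL = total CM / (EBIT − I) = £3,838,752.40 / £691,124.40 = 5.5544.
%ΔEPS = DCL × %ΔSales = 5.5544 × -5.2% = -28.9%.

-28.9%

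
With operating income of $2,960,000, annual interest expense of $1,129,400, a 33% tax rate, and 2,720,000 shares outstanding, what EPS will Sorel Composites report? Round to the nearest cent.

Interest = $1,129,400.00, so EBT = $2,960,000 − $1,129,400.00 = $1,830,600.00.
After tax at 33%: net income = $1,830,600.00 × 0.67 = $1,226,502.00.
Per share: $1,226,502.00 / 2,720,000 shares = $0.45.

$0.45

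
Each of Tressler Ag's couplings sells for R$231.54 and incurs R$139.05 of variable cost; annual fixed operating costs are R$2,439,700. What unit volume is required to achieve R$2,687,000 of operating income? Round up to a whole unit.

Contribution margin per unit = R$231.54 − R$139.05 = R$92.49.
Required volume = (fixed costs + target profit) ÷ CM = (R$2,439,700 + R$2,687,000) ÷ R$92.49 = 55,429.78, so 55,430 couplings.

55,430 couplings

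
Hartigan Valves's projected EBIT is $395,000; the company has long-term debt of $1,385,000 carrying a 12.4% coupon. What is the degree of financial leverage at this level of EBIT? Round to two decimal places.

1.77

Interest = $171,740.00.
DFL = EBIT ÷ (EBIT − I) = $395,000 ÷ ($395,000 − $171,740.00) = $395,000 ÷ $223,260.00 = 1.7692.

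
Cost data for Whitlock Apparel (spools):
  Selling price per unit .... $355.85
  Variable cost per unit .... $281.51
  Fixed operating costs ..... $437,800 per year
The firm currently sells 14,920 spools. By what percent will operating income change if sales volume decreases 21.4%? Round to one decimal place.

At 14,920 units, contribution = 14,920 × $74.34 = $1,109,152.80.
Operating income = contribution − fixed costs = $1,109,152.80 − $437,800 = $671,352.80.
So DOL = total CM / EBIT = $1,109,152.80 / $671,352.80 = 1.6521.
%ΔEBIT = DOL × %ΔSales = 1.6521 × -21.4% = -35.4%.

-35.4%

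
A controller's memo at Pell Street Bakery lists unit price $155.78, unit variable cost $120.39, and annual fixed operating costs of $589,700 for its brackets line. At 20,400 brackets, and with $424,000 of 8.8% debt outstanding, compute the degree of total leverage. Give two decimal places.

Contribution at this volume is 20,400 × $35.39 = $721,956.00.
EBIT = $721,956.00 − $589,700 = $132,256.00. Interest = $37,312.00, so EBIT − I = $94,944.00.
Degree of total leverage = total CM / (EBIT − interest) = $721,956.00 / $94,944.00 = 7.6040.

7.60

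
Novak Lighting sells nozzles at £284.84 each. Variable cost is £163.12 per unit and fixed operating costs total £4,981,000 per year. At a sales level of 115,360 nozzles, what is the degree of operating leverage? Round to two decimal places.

1.55

Contribution at this volume is 115,360 × £121.72 = £14,041,619.20.
Subtracting fixed costs: EBIT = £14,041,619.20 − £4,981,000 = £9,060,619.20.
Degree of operating leverage = £14,041,619.20 / £9,060,619.20 = 1.5497.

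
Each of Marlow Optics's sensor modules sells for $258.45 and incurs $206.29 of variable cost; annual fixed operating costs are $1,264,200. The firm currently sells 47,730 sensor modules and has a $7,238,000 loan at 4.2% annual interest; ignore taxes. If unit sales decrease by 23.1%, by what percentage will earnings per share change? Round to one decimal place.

Contribution at this volume is 47,730 × $52.16 = $2,489,596.80.
Operating income = contribution − fixed costs = $2,489,596.80 − $1,264,200 = $1,225,396.80.
Interest = $303,996.00, so EBIT − I = $921,400.80.
DCL = total CM / (EBIT − I) = $2,489,596.80 / $921,400.80 = 2.7020.
EPS therefore changes by 2.7020 × (-23.1%) = -62.4%.

-62.4%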